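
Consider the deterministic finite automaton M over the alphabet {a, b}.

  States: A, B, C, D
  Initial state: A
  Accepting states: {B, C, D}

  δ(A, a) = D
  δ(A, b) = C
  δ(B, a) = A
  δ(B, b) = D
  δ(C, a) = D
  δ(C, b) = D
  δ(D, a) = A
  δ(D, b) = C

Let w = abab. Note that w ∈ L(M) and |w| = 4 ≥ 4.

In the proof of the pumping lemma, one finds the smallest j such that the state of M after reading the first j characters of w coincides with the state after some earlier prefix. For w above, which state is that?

D

Run of M on w = a b a b:
  step 0: A  (start)
  step 1: D  (read a: A→D)
  step 2: C  (read b: D→C)
  step 3: D  (read a: C→D)   ← first repeat (D seen earlier)
  step 4: C  (read b: D→C)

The earliest repeat is at step j = 3: M is in D, which it already visited at step i = 1.
The DFA has 4 states, so the proof of the pumping lemma guarantees a repeated state among the first 4+1 visited; the segment between the two visits is the pumpable y.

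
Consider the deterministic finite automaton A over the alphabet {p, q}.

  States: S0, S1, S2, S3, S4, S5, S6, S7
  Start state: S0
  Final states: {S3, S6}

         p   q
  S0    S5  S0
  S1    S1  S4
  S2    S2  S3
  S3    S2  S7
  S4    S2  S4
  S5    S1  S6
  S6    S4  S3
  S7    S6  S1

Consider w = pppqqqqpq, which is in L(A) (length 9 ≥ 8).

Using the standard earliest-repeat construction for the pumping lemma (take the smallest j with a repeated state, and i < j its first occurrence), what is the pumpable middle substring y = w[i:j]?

p

State sequence: S0 -p-> S5 -p-> S1 -p-> S1 -q-> S4 -q-> S4 -q-> S4 -q-> S4 -p-> S2 -q-> S3
First repeat at step 3: S1 was already visited.

So i = 2, j = 3, giving x = w[0:2] = pp, y = w[2:3] = p, z = w[3:9] = qqqqpq.
Check: |xy| = 3 ≤ 8 and |y| = 1 ≥ 1. Reading y takes A from S1 back to S1, so every xyⁱz is accepted.
With |Q| = 8, pigeonhole forces a state repeat no later than step 8; the substring read between the first and second visits to that state can be pumped.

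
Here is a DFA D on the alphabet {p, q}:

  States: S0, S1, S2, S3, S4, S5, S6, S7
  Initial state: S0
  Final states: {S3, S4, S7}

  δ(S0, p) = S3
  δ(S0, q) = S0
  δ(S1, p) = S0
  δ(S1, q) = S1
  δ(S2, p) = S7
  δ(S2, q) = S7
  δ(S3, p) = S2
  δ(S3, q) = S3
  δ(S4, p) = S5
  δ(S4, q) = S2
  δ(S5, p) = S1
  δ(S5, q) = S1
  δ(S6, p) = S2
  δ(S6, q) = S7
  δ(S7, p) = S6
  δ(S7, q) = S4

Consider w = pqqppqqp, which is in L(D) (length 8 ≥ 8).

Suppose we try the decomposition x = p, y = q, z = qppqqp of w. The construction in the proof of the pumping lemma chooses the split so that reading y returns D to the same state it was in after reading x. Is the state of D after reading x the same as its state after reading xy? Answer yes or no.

State sequence: S0 -p-> S3 -q-> S3

After x (step 1): S3. After xy (step 2): S3.
They match, so y = q drives D around a cycle from S3 back to itself; pumping y any number of times keeps D in S3 before reading z, and xyⁱz ∈ L(D) for every i ≥ 0.

yes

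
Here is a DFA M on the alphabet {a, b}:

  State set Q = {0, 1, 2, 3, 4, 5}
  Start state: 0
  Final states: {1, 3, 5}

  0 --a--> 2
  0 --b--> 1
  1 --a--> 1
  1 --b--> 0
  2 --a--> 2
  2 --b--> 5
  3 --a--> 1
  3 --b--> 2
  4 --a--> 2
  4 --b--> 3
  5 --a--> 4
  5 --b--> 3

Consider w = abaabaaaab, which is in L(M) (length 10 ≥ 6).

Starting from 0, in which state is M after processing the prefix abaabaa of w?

State sequence: 0 -a-> 2 -b-> 5 -a-> 4 -a-> 2 -b-> 5 -a-> 4 -a-> 2

After reading 7 characters, M is in state 2.

2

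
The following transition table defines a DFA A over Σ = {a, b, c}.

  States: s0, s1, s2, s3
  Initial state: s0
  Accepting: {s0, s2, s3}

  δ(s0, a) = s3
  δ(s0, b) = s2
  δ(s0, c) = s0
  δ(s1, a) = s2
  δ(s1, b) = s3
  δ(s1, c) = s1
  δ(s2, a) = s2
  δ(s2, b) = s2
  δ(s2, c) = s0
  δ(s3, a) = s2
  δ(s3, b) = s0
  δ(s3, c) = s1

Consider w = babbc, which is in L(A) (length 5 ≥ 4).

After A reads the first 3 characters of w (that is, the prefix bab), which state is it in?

s2

Run of A on the first 3 characters of w = b a b:
  step 0: s0  (start)
  step 1: s2  (read b: s0→s2)
  step 2: s2  (read a: s2→s2)
  step 3: s2  (read b: s2→s2)

After reading 3 characters, A is in state s2.
(This kind of state-tracing is the core of the pumping-lemma construction: with 4 states, pigeonhole forces a repeat within the first 4 steps.)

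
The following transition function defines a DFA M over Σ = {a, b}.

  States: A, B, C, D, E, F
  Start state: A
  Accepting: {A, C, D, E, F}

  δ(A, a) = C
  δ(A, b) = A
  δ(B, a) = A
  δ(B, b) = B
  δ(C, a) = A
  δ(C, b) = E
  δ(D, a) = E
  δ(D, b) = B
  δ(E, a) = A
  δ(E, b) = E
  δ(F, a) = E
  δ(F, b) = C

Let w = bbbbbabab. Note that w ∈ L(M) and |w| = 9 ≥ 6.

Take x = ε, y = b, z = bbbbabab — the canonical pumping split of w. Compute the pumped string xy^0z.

bbbbabab

xy⁰z = xz = ε·bbbbabab = bbbbabab.
Reading y = b takes M from A back to A, so after x the machine is still in A, and z then leads to the accepting state A. Hence bbbbabab ∈ L(M).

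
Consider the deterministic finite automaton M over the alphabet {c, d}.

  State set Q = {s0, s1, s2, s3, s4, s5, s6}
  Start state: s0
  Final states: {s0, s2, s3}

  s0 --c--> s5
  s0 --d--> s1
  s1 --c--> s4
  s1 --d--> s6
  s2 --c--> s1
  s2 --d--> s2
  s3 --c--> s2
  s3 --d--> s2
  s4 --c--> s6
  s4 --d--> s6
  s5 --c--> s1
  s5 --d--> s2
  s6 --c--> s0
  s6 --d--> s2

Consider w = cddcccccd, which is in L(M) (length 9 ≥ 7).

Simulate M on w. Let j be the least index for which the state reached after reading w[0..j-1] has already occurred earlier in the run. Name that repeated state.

s2

State sequence: s0 -c-> s5 -d-> s2 -d-> s2 -c-> s1 -c-> s4 -c-> s6 -c-> s0 -c-> s5 -d-> s2
First repeat at step 3: s2 was already visited.

The earliest repeat is at step j = 3: M is in s2, which it already visited at step i = 2.
Pumping length from the standard proof: p = 7 (the number of states). The repeated state found above gives |xy| = j ≤ 7 and |y| = j − i ≥ 1.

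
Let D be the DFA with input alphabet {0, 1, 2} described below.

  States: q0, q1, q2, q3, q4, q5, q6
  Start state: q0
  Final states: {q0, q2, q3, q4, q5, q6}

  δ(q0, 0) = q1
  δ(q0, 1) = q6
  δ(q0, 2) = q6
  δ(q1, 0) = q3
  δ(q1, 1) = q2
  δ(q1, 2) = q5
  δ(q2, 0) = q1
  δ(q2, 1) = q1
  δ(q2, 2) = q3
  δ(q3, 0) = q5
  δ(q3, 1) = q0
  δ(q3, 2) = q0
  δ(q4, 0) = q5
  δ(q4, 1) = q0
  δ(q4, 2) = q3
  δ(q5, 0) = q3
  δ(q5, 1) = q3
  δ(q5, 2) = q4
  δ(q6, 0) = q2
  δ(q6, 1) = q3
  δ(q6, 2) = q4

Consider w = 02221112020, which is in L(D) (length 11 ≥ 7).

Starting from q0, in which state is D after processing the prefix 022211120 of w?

q1

Run of D on the first 9 characters of w = 0 2 2 2 1 1 1 2 0:
  step 0: q0  (start)
  step 1: q1  (read 0: q0→q1)
  step 2: q5  (read 2: q1→q5)
  step 3: q4  (read 2: q5→q4)
  step 4: q3  (read 2: q4→q3)
  step 5: q0  (read 1: q3→q0)
  step 6: q6  (read 1: q0→q6)
  step 7: q3  (read 1: q6→q3)
  step 8: q0  (read 2: q3→q0)
  step 9: q1  (read 0: q0→q1)

After reading 9 characters, D is in state q1.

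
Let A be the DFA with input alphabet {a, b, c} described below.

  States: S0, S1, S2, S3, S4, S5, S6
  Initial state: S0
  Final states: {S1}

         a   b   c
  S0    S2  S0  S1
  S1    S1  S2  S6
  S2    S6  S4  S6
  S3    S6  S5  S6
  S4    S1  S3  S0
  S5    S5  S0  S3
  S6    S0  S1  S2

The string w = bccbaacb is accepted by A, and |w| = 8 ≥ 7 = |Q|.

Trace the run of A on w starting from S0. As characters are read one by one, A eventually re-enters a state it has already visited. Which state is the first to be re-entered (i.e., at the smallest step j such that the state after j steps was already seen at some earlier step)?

State sequence: S0 -b-> S0 -c-> S1 -c-> S6 -b-> S1 -a-> S1 -a-> S1 -c-> S6 -b-> S1
First repeat at step 1: S0 was already visited.

The earliest repeat is at step j = 1: A is in S0, which it already visited at step i = 0.
With |Q| = 7, pigeonhole forces a state repeat no later than step 7; the substring read between the first and second visits to that state can be pumped.

S0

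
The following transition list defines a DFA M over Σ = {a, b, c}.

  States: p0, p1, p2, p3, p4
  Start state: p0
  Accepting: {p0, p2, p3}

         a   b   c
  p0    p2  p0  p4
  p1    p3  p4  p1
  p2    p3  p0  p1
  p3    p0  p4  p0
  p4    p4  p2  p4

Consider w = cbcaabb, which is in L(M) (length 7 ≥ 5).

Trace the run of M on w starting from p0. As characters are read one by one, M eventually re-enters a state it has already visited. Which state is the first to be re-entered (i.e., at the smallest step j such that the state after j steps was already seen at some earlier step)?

p0

State sequence: p0 -c-> p4 -b-> p2 -c-> p1 -a-> p3 -a-> p0 -b-> p0 -b-> p0
First repeat at step 5: p0 was already visited.

The earliest repeat is at step j = 5: M is in p0, which it already visited at step i = 0.
Since M has 5 states, any run of length ≥ 5 visits 5+1 states, so by pigeonhole some state repeats within the first 5 steps — that repeat gives the pumpable loop.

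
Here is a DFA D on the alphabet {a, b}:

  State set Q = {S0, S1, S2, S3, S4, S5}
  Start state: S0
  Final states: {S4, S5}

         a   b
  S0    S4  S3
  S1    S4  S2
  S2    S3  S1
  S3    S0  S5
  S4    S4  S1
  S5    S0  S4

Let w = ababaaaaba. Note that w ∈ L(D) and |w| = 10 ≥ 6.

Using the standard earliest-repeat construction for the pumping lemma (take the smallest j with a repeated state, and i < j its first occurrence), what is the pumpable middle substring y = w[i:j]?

State sequence: S0 -a-> S4 -b-> S1 -a-> S4 -b-> S1 -a-> S4 -a-> S4 -a-> S4 -a-> S4 -b-> S1 -a-> S4
First repeat at step 3: S4 was already visited.

So i = 1, j = 3, giving x = w[0:1] = a, y = w[1:3] = ba, z = w[3:10] = baaaaba.
Check: |xy| = 3 ≤ 6 and |y| = 2 ≥ 1. Reading y takes D from S4 back to S4, so every xyⁱz is accepted.
The DFA has 6 states, so the proof of the pumping lemma guarantees a repeated state among the first 6+1 visited; the segment between the two visits is the pumpable y.

ba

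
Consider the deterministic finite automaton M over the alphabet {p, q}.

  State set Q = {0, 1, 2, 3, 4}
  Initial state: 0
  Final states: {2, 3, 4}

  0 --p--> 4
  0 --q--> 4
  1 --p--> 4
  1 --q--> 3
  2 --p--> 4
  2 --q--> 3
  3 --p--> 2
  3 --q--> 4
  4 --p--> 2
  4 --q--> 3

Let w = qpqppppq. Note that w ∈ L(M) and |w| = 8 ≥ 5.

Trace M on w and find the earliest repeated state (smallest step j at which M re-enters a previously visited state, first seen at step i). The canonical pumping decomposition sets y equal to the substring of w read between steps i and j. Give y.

qp

Run of M on w = q p q p p p p q:
  step 0: 0  (start)
  step 1: 4  (read q: 0→4)
  step 2: 2  (read p: 4→2)
  step 3: 3  (read q: 2→3)
  step 4: 2  (read p: 3→2)   ← first repeat (2 seen earlier)
  step 5: 4  (read p: 2→4)
  step 6: 2  (read p: 4→2)
  step 7: 4  (read p: 2→4)
  step 8: 3  (read q: 4→3)

So i = 2, j = 4, giving x = w[0:2] = qp, y = w[2:4] = qp, z = w[4:8] = pppq.
Check: |xy| = 4 ≤ 5 and |y| = 2 ≥ 1. Reading y takes M from 2 back to 2, so every xyⁱz is accepted.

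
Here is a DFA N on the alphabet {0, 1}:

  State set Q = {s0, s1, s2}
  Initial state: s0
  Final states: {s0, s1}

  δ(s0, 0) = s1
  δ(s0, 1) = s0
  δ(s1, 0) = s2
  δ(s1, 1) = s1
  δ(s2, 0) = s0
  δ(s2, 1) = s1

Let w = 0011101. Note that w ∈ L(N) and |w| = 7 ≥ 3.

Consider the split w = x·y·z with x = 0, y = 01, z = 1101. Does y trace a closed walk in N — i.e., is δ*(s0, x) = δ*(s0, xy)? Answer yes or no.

Run of N on the first 3 characters of w = 0 0 1:
  step 0: s0  (start)
  step 1: s1  (read 0: s0→s1)
  step 2: s2  (read 0: s1→s2)
  step 3: s1  (read 1: s2→s1)

After x (step 1): s1. After xy (step 3): s1.
They match, so y = 01 drives N around a cycle from s1 back to itself; pumping y any number of times keeps N in s1 before reading z, and xyⁱz ∈ L(N) for every i ≥ 0.

yes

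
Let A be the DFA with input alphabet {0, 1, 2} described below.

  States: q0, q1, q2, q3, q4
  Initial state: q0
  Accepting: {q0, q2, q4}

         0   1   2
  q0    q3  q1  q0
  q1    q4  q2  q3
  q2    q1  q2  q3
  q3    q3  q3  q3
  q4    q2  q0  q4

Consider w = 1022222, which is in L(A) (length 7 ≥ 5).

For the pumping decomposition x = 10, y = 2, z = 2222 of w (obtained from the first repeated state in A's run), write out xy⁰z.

102222

xy⁰z = xz = 10·2222 = 102222.
Reading y = 2 takes A from q4 back to q4, so after x the machine is still in q4, and z then leads to the accepting state q4. Hence 102222 ∈ L(A).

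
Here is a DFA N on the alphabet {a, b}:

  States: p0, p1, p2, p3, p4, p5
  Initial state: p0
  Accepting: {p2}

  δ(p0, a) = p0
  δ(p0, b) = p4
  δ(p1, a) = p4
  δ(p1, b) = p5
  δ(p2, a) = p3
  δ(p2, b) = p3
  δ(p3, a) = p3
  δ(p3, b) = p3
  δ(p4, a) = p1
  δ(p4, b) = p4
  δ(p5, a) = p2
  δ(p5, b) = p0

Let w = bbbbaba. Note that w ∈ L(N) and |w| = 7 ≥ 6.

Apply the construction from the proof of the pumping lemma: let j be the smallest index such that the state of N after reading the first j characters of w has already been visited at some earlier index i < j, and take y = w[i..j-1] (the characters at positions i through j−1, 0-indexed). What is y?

State sequence: p0 -b-> p4 -b-> p4 -b-> p4 -b-> p4 -a-> p1 -b-> p5 -a-> p2
First repeat at step 2: p4 was already visited.

So i = 1, j = 2, giving x = w[0:1] = b, y = w[1:2] = b, z = w[2:7] = bbaba.
Check: |xy| = 2 ≤ 6 and |y| = 1 ≥ 1. Reading y takes N from p4 back to p4, so every xyⁱz is accepted.

b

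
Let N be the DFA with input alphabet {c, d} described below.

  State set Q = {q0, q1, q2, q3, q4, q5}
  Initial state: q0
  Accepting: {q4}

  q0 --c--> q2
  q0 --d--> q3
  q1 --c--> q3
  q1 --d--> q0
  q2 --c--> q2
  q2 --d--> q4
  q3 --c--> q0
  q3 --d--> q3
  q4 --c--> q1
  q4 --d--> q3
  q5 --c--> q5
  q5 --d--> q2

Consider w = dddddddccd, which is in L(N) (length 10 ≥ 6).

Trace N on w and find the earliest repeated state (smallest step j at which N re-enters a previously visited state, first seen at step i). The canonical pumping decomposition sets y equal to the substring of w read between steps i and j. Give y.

d

State sequence: q0 -d-> q3 -d-> q3 -d-> q3 -d-> q3 -d-> q3 -d-> q3 -d-> q3 -c-> q0 -c-> q2 -d-> q4
First repeat at step 2: q3 was already visited.

So i = 1, j = 2, giving x = w[0:1] = d, y = w[1:2] = d, z = w[2:10] = dddddccd.
Check: |xy| = 2 ≤ 6 and |y| = 1 ≥ 1. Reading y takes N from q3 back to q3, so every xyⁱz is accepted.
The DFA has 6 states, so the proof of the pumping lemma guarantees a repeated state among the first 6+1 visited; the segment between the two visits is the pumpable y.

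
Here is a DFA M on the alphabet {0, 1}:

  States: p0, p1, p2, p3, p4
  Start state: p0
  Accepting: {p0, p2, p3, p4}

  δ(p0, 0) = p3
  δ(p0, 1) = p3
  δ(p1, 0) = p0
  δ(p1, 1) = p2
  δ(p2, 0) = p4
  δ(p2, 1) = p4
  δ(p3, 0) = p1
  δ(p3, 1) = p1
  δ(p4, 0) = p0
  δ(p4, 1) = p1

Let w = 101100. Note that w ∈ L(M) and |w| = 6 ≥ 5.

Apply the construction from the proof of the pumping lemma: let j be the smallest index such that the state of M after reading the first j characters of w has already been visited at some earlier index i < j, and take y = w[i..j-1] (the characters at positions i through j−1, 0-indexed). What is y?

State sequence: p0 -1-> p3 -0-> p1 -1-> p2 -1-> p4 -0-> p0 -0-> p3
First repeat at step 5: p0 was already visited.

So i = 0, j = 5, giving x = w[0:0] = ε, y = w[0:5] = 10110, z = w[5:6] = 0.
Check: |xy| = 5 ≤ 5 and |y| = 5 ≥ 1. Reading y takes M from p0 back to p0, so every xyⁱz is accepted.

10110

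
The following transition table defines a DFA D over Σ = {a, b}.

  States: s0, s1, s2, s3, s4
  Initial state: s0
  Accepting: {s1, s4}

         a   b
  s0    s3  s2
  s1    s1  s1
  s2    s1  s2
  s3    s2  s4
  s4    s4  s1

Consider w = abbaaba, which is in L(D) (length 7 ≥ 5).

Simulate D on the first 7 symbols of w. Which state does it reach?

s1

State sequence: s0 -a-> s3 -b-> s4 -b-> s1 -a-> s1 -a-> s1 -b-> s1 -a-> s1

After reading 7 characters, D is in state s1.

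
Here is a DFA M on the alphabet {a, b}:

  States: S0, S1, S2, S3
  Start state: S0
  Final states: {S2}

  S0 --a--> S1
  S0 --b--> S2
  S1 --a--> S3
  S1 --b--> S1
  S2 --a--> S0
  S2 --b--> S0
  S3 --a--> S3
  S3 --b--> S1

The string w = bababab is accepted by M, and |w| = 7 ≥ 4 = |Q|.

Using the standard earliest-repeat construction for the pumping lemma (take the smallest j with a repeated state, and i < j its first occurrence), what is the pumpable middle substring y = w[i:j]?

State sequence: S0 -b-> S2 -a-> S0 -b-> S2 -a-> S0 -b-> S2 -a-> S0 -b-> S2
First repeat at step 2: S0 was already visited.

So i = 0, j = 2, giving x = w[0:0] = ε, y = w[0:2] = ba, z = w[2:7] = babab.
Check: |xy| = 2 ≤ 4 and |y| = 2 ≥ 1. Reading y takes M from S0 back to S0, so every xyⁱz is accepted.
With |Q| = 4, pigeonhole forces a state repeat no later than step 4; the substring read between the first and second visits to that state can be pumped.

ba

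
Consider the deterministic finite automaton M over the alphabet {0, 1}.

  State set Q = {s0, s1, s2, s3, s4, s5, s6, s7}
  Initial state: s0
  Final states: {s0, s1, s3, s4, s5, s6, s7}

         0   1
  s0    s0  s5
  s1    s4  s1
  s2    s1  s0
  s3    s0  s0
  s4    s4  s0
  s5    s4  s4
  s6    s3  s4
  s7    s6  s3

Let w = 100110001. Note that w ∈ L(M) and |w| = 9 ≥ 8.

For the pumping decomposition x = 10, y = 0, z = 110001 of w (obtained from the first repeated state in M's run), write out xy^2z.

1000110001

xy^2z = 10·0·0·110001 = 1000110001.
Reading y = 0 takes M from s4 back to s4, so after x·y·y the machine is still in s4, and z then leads to the accepting state s0. Hence 1000110001 ∈ L(M).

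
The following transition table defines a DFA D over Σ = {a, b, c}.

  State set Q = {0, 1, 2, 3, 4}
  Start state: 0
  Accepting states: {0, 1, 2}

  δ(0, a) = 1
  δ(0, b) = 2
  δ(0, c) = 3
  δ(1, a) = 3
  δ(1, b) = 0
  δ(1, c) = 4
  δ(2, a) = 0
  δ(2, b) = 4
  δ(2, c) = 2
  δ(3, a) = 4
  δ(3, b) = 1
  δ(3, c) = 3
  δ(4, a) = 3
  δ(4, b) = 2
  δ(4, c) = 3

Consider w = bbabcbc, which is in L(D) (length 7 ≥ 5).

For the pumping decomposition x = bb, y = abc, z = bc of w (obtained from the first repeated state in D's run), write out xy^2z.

xy^2z = bb·abc·abc·bc = bbabcabcbc.
Reading y = abc takes D from 4 back to 4, so after x·y·y the machine is still in 4, and z then leads to the accepting state 2. Hence bbabcabcbc ∈ L(D).

bbabcabcbc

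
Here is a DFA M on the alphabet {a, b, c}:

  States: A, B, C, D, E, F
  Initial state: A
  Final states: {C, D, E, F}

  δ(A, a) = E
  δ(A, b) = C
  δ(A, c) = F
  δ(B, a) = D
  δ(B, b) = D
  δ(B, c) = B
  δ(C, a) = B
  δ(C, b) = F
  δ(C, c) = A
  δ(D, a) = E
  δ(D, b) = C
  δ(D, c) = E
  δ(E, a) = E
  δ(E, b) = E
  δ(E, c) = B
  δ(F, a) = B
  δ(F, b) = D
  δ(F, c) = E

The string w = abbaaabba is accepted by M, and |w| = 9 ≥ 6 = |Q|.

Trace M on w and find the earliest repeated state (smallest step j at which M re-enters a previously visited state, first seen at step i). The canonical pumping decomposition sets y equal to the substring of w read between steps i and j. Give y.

Run of M on w = a b b a a a b b a:
  step 0: A  (start)
  step 1: E  (read a: A→E)
  step 2: E  (read b: E→E)   ← first repeat (E seen earlier)
  step 3: E  (read b: E→E)
  step 4: E  (read a: E→E)
  step 5: E  (read a: E→E)
  step 6: E  (read a: E→E)
  step 7: E  (read b: E→E)
  step 8: E  (read b: E→E)
  step 9: E  (read a: E→E)

So i = 1, j = 2, giving x = w[0:1] = a, y = w[1:2] = b, z = w[2:9] = baaabba.
Check: |xy| = 2 ≤ 6 and |y| = 1 ≥ 1. Reading y takes M from E back to E, so every xyⁱz is accepted.
Since M has 6 states, any run of length ≥ 6 visits 6+1 states, so by pigeonhole some state repeats within the first 6 steps — that repeat gives the pumpable loop.

b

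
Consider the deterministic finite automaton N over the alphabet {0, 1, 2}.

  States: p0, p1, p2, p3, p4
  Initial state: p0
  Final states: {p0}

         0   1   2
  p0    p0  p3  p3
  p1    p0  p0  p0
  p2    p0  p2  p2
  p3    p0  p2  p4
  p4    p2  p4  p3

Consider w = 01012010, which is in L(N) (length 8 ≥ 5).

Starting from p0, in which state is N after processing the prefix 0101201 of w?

p2

State sequence: p0 -0-> p0 -1-> p3 -0-> p0 -1-> p3 -2-> p4 -0-> p2 -1-> p2

After reading 7 characters, N is in state p2.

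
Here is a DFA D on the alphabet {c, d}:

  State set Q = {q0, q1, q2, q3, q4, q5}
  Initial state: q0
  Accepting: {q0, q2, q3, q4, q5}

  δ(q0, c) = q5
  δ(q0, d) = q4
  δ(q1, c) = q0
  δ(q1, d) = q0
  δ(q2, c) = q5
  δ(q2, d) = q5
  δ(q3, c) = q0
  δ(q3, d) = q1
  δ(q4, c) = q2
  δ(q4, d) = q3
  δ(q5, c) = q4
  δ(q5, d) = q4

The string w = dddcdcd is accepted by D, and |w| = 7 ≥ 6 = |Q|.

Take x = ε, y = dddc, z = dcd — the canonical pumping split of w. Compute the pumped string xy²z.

dddcdddcdcd

xy^2z = ε·dddc·dddc·dcd = dddcdddcdcd.
Reading y = dddc takes D from q0 back to q0, so after x·y·y the machine is still in q0, and z then leads to the accepting state q5. Hence dddcdddcdcd ∈ L(D).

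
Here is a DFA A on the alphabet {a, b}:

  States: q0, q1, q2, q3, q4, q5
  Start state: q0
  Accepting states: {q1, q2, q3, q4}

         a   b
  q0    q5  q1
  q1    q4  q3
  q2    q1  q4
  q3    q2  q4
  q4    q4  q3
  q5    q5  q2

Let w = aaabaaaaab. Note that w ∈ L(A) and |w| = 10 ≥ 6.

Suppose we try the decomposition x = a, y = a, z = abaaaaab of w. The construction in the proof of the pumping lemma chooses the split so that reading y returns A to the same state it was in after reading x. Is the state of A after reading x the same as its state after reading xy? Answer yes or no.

State sequence: q0 -a-> q5 -a-> q5

After x (step 1): q5. After xy (step 2): q5.
They match, so y = a drives A around a cycle from q5 back to itself; pumping y any number of times keeps A in q5 before reading z, and xyⁱz ∈ L(A) for every i ≥ 0.

yes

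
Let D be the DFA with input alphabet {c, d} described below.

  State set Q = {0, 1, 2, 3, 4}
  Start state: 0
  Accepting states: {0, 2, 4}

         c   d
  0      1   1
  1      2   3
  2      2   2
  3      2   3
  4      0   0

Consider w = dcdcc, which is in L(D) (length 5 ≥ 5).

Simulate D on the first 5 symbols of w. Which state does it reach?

2

Run of D on the first 5 characters of w = d c d c c:
  step 0: 0  (start)
  step 1: 1  (read d: 0→1)
  step 2: 2  (read c: 1→2)
  step 3: 2  (read d: 2→2)
  step 4: 2  (read c: 2→2)
  step 5: 2  (read c: 2→2)

After reading 5 characters, D is in state 2.
(This kind of state-tracing is the core of the pumping-lemma construction: with 5 states, pigeonhole forces a repeat within the first 5 steps.)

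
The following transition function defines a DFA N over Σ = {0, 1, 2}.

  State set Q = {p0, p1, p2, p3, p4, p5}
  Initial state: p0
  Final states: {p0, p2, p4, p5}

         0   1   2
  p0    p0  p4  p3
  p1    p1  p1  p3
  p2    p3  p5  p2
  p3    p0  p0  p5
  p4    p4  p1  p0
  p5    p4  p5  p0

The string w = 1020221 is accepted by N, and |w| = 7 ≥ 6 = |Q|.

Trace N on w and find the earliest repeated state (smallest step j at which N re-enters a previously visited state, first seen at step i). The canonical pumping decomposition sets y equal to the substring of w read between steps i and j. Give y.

State sequence: p0 -1-> p4 -0-> p4 -2-> p0 -0-> p0 -2-> p3 -2-> p5 -1-> p5
First repeat at step 2: p4 was already visited.

So i = 1, j = 2, giving x = w[0:1] = 1, y = w[1:2] = 0, z = w[2:7] = 20221.
Check: |xy| = 2 ≤ 6 and |y| = 1 ≥ 1. Reading y takes N from p4 back to p4, so every xyⁱz is accepted.

0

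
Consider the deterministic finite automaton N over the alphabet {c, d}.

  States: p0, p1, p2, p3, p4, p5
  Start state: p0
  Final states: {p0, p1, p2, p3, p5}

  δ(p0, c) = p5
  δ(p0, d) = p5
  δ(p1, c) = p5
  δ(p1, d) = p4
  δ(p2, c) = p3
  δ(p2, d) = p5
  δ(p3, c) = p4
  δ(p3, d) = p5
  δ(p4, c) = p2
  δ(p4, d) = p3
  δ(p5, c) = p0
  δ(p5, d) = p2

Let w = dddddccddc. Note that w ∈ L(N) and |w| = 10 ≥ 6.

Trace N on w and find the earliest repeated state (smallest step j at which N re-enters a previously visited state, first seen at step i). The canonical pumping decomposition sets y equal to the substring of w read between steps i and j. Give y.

dd

State sequence: p0 -d-> p5 -d-> p2 -d-> p5 -d-> p2 -d-> p5 -c-> p0 -c-> p5 -d-> p2 -d-> p5 -c-> p0
First repeat at step 3: p5 was already visited.

So i = 1, j = 3, giving x = w[0:1] = d, y = w[1:3] = dd, z = w[3:10] = ddccddc.
Check: |xy| = 3 ≤ 6 and |y| = 2 ≥ 1. Reading y takes N from p5 back to p5, so every xyⁱz is accepted.
Pumping length from the standard proof: p = 6 (the number of states). The repeated state found above gives |xy| = j ≤ 6 and |y| = j − i ≥ 1.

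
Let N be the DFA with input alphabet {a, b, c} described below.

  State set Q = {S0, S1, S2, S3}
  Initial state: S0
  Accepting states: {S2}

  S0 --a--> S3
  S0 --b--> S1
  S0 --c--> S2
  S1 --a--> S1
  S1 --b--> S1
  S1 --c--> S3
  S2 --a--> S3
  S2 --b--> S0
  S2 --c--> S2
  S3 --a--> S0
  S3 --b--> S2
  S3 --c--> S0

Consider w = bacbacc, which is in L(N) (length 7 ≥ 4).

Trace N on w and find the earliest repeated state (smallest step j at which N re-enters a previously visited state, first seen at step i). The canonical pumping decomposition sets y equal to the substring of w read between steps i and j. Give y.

a

Run of N on w = b a c b a c c:
  step 0: S0  (start)
  step 1: S1  (read b: S0→S1)
  step 2: S1  (read a: S1→S1)   ← first repeat (S1 seen earlier)
  step 3: S3  (read c: S1→S3)
  step 4: S2  (read b: S3→S2)
  step 5: S3  (read a: S2→S3)
  step 6: S0  (read c: S3→S0)
  step 7: S2  (read c: S0→S2)

So i = 1, j = 2, giving x = w[0:1] = b, y = w[1:2] = a, z = w[2:7] = cbacc.
Check: |xy| = 2 ≤ 4 and |y| = 1 ≥ 1. Reading y takes N from S1 back to S1, so every xyⁱz is accepted.
With |Q| = 4, pigeonhole forces a state repeat no later than step 4; the substring read between the first and second visits to that state can be pumped.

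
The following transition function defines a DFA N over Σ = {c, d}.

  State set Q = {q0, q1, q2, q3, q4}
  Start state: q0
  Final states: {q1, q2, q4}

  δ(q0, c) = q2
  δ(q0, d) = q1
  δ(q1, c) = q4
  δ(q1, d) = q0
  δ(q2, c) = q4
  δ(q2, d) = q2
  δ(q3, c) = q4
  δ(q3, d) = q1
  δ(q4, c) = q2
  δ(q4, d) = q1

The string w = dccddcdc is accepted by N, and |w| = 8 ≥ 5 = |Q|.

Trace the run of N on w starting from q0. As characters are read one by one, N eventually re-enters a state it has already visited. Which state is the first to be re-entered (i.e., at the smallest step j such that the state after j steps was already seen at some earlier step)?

q2

State sequence: q0 -d-> q1 -c-> q4 -c-> q2 -d-> q2 -d-> q2 -c-> q4 -d-> q1 -c-> q4
First repeat at step 4: q2 was already visited.

The earliest repeat is at step j = 4: N is in q2, which it already visited at step i = 3.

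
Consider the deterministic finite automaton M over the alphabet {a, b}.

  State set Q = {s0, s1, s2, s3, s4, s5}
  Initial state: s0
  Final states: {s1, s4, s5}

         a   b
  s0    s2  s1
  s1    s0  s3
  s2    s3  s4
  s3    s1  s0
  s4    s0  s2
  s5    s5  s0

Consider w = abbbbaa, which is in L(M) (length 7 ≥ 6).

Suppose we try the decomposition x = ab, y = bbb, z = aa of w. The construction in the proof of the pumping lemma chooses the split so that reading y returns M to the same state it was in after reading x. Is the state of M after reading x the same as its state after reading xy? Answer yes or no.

State sequence: s0 -a-> s2 -b-> s4 -b-> s2 -b-> s4 -b-> s2

After x (step 2): s4. After xy (step 5): s2.
They differ (s4 ≠ s2), so y is not a cycle from the state after x; this split is not the one the pumping-lemma construction produces, and pumping y need not keep the string in L(M).

no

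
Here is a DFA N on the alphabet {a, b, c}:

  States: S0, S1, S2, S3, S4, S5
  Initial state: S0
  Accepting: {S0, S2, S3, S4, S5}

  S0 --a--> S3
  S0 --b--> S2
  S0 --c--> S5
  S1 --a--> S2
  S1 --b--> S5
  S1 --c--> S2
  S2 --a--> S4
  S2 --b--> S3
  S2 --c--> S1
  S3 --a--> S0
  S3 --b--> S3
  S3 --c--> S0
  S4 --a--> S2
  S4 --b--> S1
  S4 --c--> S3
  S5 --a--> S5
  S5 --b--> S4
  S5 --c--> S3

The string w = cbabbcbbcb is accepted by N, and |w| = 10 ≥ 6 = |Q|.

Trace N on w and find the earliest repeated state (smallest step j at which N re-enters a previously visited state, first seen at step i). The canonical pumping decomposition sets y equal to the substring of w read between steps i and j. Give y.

State sequence: S0 -c-> S5 -b-> S4 -a-> S2 -b-> S3 -b-> S3 -c-> S0 -b-> S2 -b-> S3 -c-> S0 -b-> S2
First repeat at step 5: S3 was already visited.

So i = 4, j = 5, giving x = w[0:4] = cbab, y = w[4:5] = b, z = w[5:10] = cbbcb.
Check: |xy| = 5 ≤ 6 and |y| = 1 ≥ 1. Reading y takes N from S3 back to S3, so every xyⁱz is accepted.
With |Q| = 6, pigeonhole forces a state repeat no later than step 6; the substring read between the first and second visits to that state can be pumped.

b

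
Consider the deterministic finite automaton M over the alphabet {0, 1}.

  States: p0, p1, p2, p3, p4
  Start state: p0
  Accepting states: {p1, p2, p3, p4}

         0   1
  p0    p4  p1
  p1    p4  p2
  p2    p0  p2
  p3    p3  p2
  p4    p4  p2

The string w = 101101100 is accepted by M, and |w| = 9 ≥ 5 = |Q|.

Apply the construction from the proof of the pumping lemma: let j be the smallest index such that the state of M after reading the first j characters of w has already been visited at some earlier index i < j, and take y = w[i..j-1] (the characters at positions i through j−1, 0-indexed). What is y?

State sequence: p0 -1-> p1 -0-> p4 -1-> p2 -1-> p2 -0-> p0 -1-> p1 -1-> p2 -0-> p0 -0-> p4
First repeat at step 4: p2 was already visited.

So i = 3, j = 4, giving x = w[0:3] = 101, y = w[3:4] = 1, z = w[4:9] = 01100.
Check: |xy| = 4 ≤ 5 and |y| = 1 ≥ 1. Reading y takes M from p2 back to p2, so every xyⁱz is accepted.

1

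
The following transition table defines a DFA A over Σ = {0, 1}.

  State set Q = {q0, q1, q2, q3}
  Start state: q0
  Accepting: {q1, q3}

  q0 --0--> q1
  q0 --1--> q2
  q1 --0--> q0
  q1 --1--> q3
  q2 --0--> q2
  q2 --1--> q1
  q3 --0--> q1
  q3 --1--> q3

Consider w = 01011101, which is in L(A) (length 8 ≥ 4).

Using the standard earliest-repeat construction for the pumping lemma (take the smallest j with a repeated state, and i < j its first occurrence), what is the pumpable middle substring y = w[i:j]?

State sequence: q0 -0-> q1 -1-> q3 -0-> q1 -1-> q3 -1-> q3 -1-> q3 -0-> q1 -1-> q3
First repeat at step 3: q1 was already visited.

So i = 1, j = 3, giving x = w[0:1] = 0, y = w[1:3] = 10, z = w[3:8] = 11101.
Check: |xy| = 3 ≤ 4 and |y| = 2 ≥ 1. Reading y takes A from q1 back to q1, so every xyⁱz is accepted.

10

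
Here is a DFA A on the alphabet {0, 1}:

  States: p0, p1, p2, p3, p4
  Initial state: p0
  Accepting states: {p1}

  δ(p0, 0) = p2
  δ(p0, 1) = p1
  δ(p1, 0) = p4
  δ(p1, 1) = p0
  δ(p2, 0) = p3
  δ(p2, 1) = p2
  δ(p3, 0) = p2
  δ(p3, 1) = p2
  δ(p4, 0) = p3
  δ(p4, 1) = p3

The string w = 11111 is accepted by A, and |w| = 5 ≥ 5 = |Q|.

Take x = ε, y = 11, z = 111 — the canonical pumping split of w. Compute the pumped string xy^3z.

111111111

xy^3z = ε·11·11·11·111 = 111111111.
Reading y = 11 takes A from p0 back to p0, so after x·y·y·y the machine is still in p0, and z then leads to the accepting state p1. Hence 111111111 ∈ L(A).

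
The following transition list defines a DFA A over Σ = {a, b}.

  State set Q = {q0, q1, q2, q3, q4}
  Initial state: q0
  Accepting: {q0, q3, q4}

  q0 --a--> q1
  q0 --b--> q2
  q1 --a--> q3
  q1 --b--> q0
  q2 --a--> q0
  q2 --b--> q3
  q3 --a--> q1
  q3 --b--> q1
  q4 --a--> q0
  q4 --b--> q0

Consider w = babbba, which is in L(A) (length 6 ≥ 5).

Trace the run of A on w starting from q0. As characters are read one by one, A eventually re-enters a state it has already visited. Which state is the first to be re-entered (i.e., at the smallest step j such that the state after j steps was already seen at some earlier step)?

State sequence: q0 -b-> q2 -a-> q0 -b-> q2 -b-> q3 -b-> q1 -a-> q3
First repeat at step 2: q0 was already visited.

The earliest repeat is at step j = 2: A is in q0, which it already visited at step i = 0.
The DFA has 5 states, so the proof of the pumping lemma guarantees a repeated state among the first 5+1 visited; the segment between the two visits is the pumpable y.

q0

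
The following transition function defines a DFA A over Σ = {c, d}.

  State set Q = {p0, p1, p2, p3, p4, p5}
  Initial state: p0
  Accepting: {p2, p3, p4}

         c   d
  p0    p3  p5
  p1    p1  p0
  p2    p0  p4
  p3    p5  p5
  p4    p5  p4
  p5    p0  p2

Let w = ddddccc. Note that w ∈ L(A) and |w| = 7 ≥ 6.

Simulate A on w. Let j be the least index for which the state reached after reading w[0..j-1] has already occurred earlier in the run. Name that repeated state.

p4

State sequence: p0 -d-> p5 -d-> p2 -d-> p4 -d-> p4 -c-> p5 -c-> p0 -c-> p3
First repeat at step 4: p4 was already visited.

The earliest repeat is at step j = 4: A is in p4, which it already visited at step i = 3.
The DFA has 6 states, so the proof of the pumping lemma guarantees a repeated state among the first 6+1 visited; the segment between the two visits is the pumpable y.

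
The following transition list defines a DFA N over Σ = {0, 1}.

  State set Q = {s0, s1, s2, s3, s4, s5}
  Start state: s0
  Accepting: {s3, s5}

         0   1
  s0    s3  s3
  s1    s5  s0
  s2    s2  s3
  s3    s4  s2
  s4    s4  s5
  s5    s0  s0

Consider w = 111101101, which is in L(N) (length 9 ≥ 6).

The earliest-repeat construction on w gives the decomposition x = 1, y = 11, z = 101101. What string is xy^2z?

xy^2z = 1·11·11·101101 = 11111101101.
Reading y = 11 takes N from s3 back to s3, so after x·y·y the machine is still in s3, and z then leads to the accepting state s3. Hence 11111101101 ∈ L(N).

11111101101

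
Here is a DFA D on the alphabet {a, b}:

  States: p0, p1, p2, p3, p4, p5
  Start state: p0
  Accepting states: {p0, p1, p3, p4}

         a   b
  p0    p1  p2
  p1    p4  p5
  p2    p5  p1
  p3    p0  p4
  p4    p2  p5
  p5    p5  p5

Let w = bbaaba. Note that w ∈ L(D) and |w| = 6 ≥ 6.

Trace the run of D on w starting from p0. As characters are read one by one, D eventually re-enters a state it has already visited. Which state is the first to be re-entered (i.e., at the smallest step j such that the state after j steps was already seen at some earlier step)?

Run of D on w = b b a a b a:
  step 0: p0  (start)
  step 1: p2  (read b: p0→p2)
  step 2: p1  (read b: p2→p1)
  step 3: p4  (read a: p1→p4)
  step 4: p2  (read a: p4→p2)   ← first repeat (p2 seen earlier)
  step 5: p1  (read b: p2→p1)
  step 6: p4  (read a: p1→p4)

The earliest repeat is at step j = 4: D is in p2, which it already visited at step i = 1.

p2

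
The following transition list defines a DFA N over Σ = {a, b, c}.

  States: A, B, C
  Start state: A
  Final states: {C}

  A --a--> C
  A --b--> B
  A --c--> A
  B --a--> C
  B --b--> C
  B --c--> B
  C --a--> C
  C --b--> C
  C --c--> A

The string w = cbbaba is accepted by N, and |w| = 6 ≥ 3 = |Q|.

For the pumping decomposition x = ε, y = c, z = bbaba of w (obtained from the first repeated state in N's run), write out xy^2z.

xy^2z = ε·c·c·bbaba = ccbbaba.
Reading y = c takes N from A back to A, so after x·y·y the machine is still in A, and z then leads to the accepting state C. Hence ccbbaba ∈ L(N).

ccbbaba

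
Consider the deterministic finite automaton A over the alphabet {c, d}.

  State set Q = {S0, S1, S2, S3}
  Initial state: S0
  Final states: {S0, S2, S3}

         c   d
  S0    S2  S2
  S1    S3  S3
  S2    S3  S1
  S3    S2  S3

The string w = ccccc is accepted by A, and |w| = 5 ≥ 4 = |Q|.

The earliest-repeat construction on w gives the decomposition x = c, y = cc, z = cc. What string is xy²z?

ccccccc

xy^2z = c·cc·cc·cc = ccccccc.
Reading y = cc takes A from S2 back to S2, so after x·y·y the machine is still in S2, and z then leads to the accepting state S2. Hence ccccccc ∈ L(A).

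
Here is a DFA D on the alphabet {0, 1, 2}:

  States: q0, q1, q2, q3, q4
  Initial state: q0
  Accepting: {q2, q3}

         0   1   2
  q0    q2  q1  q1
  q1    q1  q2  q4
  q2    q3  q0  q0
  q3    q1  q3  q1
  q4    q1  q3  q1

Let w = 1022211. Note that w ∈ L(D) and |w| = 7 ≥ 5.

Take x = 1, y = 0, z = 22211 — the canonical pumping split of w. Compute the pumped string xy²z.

xy^2z = 1·0·0·22211 = 10022211.
Reading y = 0 takes D from q1 back to q1, so after x·y·y the machine is still in q1, and z then leads to the accepting state q3. Hence 10022211 ∈ L(D).

10022211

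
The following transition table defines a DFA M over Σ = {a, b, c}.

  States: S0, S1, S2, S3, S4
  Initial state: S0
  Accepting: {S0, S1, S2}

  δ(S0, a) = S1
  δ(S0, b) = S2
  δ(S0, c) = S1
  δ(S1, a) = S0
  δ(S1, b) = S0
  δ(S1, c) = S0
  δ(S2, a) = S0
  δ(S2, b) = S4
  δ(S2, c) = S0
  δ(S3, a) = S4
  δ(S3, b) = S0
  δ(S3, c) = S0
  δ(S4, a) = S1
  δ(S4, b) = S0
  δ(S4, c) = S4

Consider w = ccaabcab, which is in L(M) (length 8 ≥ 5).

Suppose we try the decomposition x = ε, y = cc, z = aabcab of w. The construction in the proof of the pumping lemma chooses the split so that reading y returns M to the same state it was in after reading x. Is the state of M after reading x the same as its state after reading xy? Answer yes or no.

yes

State sequence: S0 -c-> S1 -c-> S0

After x (step 0): S0. After xy (step 2): S0.
They match, so y = cc drives M around a cycle from S0 back to itself; pumping y any number of times keeps M in S0 before reading z, and xyⁱz ∈ L(M) for every i ≥ 0.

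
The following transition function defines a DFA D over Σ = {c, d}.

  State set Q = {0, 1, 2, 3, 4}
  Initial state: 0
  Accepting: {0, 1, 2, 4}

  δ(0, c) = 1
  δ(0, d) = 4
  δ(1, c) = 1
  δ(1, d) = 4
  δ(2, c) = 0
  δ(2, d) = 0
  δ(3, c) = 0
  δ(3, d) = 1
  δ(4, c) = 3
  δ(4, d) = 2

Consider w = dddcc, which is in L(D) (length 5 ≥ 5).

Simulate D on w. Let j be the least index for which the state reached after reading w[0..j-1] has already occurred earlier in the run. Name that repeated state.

State sequence: 0 -d-> 4 -d-> 2 -d-> 0 -c-> 1 -c-> 1
First repeat at step 3: 0 was already visited.

The earliest repeat is at step j = 3: D is in 0, which it already visited at step i = 0.
Since D has 5 states, any run of length ≥ 5 visits 5+1 states, so by pigeonhole some state repeats within the first 5 steps — that repeat gives the pumpable loop.

0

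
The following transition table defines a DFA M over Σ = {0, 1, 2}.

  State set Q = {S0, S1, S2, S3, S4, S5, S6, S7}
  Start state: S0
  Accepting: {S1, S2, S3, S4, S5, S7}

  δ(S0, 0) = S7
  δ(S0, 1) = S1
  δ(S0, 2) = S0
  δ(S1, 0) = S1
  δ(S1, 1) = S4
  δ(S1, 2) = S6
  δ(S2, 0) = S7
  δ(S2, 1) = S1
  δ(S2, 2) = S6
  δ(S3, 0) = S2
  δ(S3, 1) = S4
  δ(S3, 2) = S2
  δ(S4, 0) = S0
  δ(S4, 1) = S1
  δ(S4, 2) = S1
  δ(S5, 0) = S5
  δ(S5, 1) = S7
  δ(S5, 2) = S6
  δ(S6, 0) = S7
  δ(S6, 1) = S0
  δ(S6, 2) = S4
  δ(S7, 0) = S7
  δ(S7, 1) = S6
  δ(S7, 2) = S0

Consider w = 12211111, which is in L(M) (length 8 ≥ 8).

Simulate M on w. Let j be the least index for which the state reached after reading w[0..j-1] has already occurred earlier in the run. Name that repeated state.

S1

Run of M on w = 1 2 2 1 1 1 1 1:
  step 0: S0  (start)
  step 1: S1  (read 1: S0→S1)
  step 2: S6  (read 2: S1→S6)
  step 3: S4  (read 2: S6→S4)
  step 4: S1  (read 1: S4→S1)   ← first repeat (S1 seen earlier)
  step 5: S4  (read 1: S1→S4)
  step 6: S1  (read 1: S4→S1)
  step 7: S4  (read 1: S1→S4)
  step 8: S1  (read 1: S4→S1)

The earliest repeat is at step j = 4: M is in S1, which it already visited at step i = 1.
Pumping length from the standard proof: p = 8 (the number of states). The repeated state found above gives |xy| = j ≤ 8 and |y| = j − i ≥ 1.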